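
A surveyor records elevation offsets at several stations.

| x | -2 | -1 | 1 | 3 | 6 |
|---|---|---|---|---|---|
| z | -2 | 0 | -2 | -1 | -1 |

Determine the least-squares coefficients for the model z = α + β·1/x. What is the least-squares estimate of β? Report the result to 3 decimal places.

With design matrix M, MᵀM = [[5, 0]; [0, 43/18]] and Mᵀz = [-6, -3/2]ᵀ.
det = 5·(43/18) − 0² = 215/18.
α = ((-6)·(43/18) − 0·(-3/2))/(215/18) = -6/5; β = (5·(-3/2) − 0·(-6))/(215/18) = -27/43.

β = -0.628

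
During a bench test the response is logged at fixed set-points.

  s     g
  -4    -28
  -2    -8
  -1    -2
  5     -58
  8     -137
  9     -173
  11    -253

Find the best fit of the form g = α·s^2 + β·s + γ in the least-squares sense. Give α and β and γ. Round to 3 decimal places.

The normal equations are: 26196·α + 2624·β + 312·γ = -55326;  2624·α + 312·β + 26·γ = -5596;  312·α + 26·β + 7·γ = -659.
(Σs^2·s^2 = 26196, Σs^2·s = 2624, Σs^2 = 312, Σs·s = 312, Σs = 26, Σ1 = 7, Σs^2·g = -55326, Σs·g = -5596, Σg = -659.)
Inverting the 3×3 Gram matrix, [α, β, γ]ᵀ = [-856119/438298, -582795/438298, -67108/31307]ᵀ.

α = -1.953, β = -1.330, γ = -2.144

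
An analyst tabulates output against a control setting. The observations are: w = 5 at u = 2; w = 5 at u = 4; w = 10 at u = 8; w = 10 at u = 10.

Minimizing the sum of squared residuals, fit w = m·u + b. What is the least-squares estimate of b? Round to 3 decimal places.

Compute the Gram sums: Σu·u = 184, Σu = 24, Σ1 = 4.
For Mᵀw: Σu·w = 210, Σw = 30.
MᵀM·[m, b]ᵀ = Mᵀw becomes [[184, 24]; [24, 4]]·[m, b]ᵀ = [210, 30]ᵀ.
det = 184·4 − 24² = 160.
m = (210·4 − 24·30)/160 = 3/4; b = (184·30 − 24·210)/160 = 3.

b = 3.000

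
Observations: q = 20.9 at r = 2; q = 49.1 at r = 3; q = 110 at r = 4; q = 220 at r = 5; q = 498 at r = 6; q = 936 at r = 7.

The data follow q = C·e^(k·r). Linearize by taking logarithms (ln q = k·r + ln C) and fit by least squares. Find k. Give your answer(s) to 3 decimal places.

Linearized form: ln q = k·r + ln C. From the 6 transformed points,
XᵀX = [[139.0000, 27.0000]; [27.0000, 6]], rhs = [148.6860, 30.0799]ᵀ  (here Σr = 27.0000, Σ(r)² = 139.0000, Σln q = 30.0799, Σr·ln q = 148.6860).
Slope k = (n·Σr·ln q − Σr·Σln q)/(n·Σ(r)² − (Σr)²) = (6·148.6860 − 27.0000·30.0799)/105.0000 = 0.76151; ln C = (Σln q − k·Σr)/n = 1.58655.

k = 0.762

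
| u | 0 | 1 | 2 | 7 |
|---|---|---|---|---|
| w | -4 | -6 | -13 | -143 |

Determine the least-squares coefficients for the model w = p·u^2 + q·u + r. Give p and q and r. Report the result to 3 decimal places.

p = -3.060, q = 1.589, r = -4.159

With design matrix A, AᵀA = [[2418, 352, 54]; [352, 54, 10]; [54, 10, 4]] and Aᵀw = [-7065, -1033, -166]ᵀ.
Row-reducing yields p = -2895/946, q = 1503/946, r = -1967/473.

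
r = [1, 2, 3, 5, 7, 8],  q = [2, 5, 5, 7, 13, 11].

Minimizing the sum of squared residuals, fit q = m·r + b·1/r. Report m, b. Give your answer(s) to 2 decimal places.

XᵀX·[m, b]ᵀ = Xᵀq reads: 152·m + 6·b = 241;  6·m + (1014049/705600)·b = 9071/840.
(Σr·r = 152, Σr·1/r = 6, Σ1/r·1/r = 1014049/705600, Σr·q = 241, Σ1/r·q = 9071/840.)
Δ = 152·(1014049/705600) − 6² = 16091731/88200.
m = (241·(1014049/705600) − 6·(9071/840))/(16091731/88200) = 198667969/128733848; b = (152·(9071/840) − 6·241)/(16091731/88200) = 17235960/16091731.

m = 1.54, b = 1.07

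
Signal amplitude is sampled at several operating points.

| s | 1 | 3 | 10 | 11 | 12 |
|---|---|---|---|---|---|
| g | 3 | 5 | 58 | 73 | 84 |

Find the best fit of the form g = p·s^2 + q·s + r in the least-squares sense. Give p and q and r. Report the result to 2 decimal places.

Compute the Gram sums: Σs^2·s^2 = 45459, Σs^2·s = 4087, Σs^2 = 375, Σs·s = 375, Σs = 37, Σ1 = 5.
Right-hand side: Σs^2·g = 26777, Σs·g = 2409, Σg = 223.
So AᵀA·[p, q, r]ᵀ = Aᵀg: [[45459, 4087, 375]; [4087, 375, 37]; [375, 37, 5]]·[p, q, r]ᵀ = [26777, 2409, 223]ᵀ.
Inverting the 3×3 Gram matrix, [p, q, r]ᵀ = [27146/41071, -43981/41071, 121276/41071]ᵀ.

p = 0.66, q = -1.07, r = 2.95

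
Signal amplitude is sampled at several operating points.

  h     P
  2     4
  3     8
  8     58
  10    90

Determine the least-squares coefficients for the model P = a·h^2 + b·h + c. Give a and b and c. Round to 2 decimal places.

a = 0.89, b = 0.09, c = 0.02

The normal system XᵀX·[a, b, c]ᵀ = XᵀP is [[14193, 1547, 177]; [1547, 177, 23]; [177, 23, 4]]·[a, b, c]ᵀ = [12800, 1396, 160]ᵀ.
Inverting the 3×3 Gram matrix, [a, b, c]ᵀ = [4047/4538, 407/4538, 50/2269]ᵀ.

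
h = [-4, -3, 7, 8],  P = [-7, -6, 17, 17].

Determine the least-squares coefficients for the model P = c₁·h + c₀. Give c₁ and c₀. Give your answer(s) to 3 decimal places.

c₁ = 2.123, c₀ = 1.004

The normal system MᵀM·[c₁, c₀]ᵀ = MᵀP is [[138, 8]; [8, 4]]·[c₁, c₀]ᵀ = [301, 21]ᵀ.
Determinant 138·4 − 8² = 488.
c₁ = (301·4 − 8·21)/488 = 259/122; c₀ = (138·21 − 8·301)/488 = 245/244.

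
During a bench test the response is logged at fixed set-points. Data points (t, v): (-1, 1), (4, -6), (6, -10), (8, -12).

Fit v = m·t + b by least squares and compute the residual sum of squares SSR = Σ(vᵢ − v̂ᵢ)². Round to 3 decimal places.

SSR = 0.670

With design matrix X, XᵀX = [[117, 17]; [17, 4]] and Xᵀv = [-181, -27]ᵀ.
Eliminating b: 4·(row 1) − 17·(row 2) gives 179·m = 4·(-181) − 17·(-27) = -265, so m = -265/179.
Then b = ((-27) − 17·(-265/179))/4 = -82/179.
Residuals: -4/179, 68/179, -118/179, 54/179; SSR = 120/179.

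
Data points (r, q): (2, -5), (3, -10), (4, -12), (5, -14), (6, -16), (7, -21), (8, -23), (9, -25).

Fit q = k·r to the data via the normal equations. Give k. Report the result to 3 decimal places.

k = -2.852

Forming MᵀM = [[284]] and Mᵀq = [-810]ᵀ gives MᵀM·[k]ᵀ = Mᵀq.
Hence k = -810 / 284 ≈ -2.85211.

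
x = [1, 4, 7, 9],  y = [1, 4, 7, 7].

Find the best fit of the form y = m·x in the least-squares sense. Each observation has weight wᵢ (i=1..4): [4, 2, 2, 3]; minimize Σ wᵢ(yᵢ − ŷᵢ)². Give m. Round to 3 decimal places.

The normal equations are: 377·m = 323.
Hence m = 323 / 377 ≈ 0.856764.

m = 0.857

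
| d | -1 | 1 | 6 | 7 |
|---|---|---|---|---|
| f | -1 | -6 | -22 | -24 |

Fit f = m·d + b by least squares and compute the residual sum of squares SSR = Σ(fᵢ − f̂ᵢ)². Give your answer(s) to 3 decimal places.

The normal equations are: 87·m + 13·b = -305;  13·m + 4·b = -53.
(Σd·d = 87, Σd = 13, Σ1 = 4, Σd·f = -305, Σf = -53.)
Determinant 87·4 − 13² = 179.
m = ((-305)·4 − 13·(-53))/179 = -531/179; b = (87·(-53) − 13·(-305))/179 = -646/179.
Residuals: -64/179, 103/179, -106/179, 67/179; SSR = 170/179.

SSR = 0.950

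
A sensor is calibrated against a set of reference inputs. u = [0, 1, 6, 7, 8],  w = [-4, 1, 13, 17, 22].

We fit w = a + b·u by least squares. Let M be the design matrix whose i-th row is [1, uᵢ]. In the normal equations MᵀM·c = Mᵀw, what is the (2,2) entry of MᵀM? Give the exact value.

Row 2 ↔ basis u, column 2 ↔ basis u, so (MᵀM)_{2,2} = Σᵢ (u)·(u) = (0)·(0) + (1)·(1) + (6)·(6) + (7)·(7) + (8)·(8) = 150.

150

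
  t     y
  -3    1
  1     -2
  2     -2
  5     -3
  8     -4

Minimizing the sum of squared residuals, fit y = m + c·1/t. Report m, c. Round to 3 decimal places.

Setting ∂/∂m … = 0 gives: 5·m + (179/120)·c = -10;  (179/120)·m + (20401/14400)·c = -133/30.
(Σ1 = 5, Σ1/t = 179/120, Σ1/t·1/t = 20401/14400, Σy = -10, Σ1/t·y = -133/30.)
det = 5·(20401/14400) − (179/120)² = 17491/3600.
m = ((-10)·(20401/14400) − (179/120)·(-133/30))/(17491/3600) = -54391/34982; c = (5·(-133/30) − (179/120)·(-10))/(17491/3600) = -26100/17491.

m = -1.555, c = -1.492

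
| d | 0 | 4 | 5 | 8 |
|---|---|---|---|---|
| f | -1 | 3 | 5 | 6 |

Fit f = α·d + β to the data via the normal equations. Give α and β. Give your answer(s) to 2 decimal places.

α = 0.91, β = -0.61

Compute the Gram sums: Σd·d = 105, Σd = 17, Σ1 = 4.
Right-hand side: Σd·f = 85, Σf = 13.
AᵀA·[α, β]ᵀ = Aᵀf becomes [[105, 17]; [17, 4]]·[α, β]ᵀ = [85, 13]ᵀ.
Eliminating β: 4·(row 1) − 17·(row 2) gives 131·α = 4·85 − 17·13 = 119, so α = 119/131.
Then β = (13 − 17·(119/131))/4 = -80/131.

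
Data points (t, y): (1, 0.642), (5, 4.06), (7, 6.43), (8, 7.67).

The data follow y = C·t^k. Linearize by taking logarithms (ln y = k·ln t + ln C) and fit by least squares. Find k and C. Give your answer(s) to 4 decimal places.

Let Y = ln y. Fitting Y = k·ln t + ln C by least squares:
AᵀA = [[10.7009, 5.6348]; [5.6348, 4]], rhs = [10.1129, 4.8563]ᵀ  (here Σln t = 5.6348, Σ(ln t)² = 10.7009, Σln y = 4.8563, Σln t·ln y = 10.1129).
Solving (det = 11.0529): k = 1.18406, ln C = -0.45391, so C = exp(-0.45391) = 0.63514.

k = 1.1841, C = 0.6351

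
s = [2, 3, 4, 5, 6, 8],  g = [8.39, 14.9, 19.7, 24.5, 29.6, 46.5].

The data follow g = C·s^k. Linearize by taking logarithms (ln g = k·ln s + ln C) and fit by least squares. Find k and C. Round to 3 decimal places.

Let Y = ln g. Fitting Y = k·ln s + ln C by least squares:
Sums: Σln s = 8.6587, Σ(ln s)² = 13.7340, Σln g = 18.2349, Σln s·ln g = 27.7762.
Normal system: [[13.7340, 8.6587]; [8.6587, 6]]·[k, ln C]ᵀ = [27.7762, 18.2349]ᵀ.
Solving (det = 7.4309): k = 1.17973, ln C = 1.33667, so C = exp(1.33667) = 3.80635.

k = 1.180, C = 3.806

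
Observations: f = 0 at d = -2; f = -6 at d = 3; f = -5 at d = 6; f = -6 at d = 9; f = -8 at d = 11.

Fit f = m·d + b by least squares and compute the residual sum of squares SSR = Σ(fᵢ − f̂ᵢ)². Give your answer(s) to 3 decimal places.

The normal system XᵀX·[m, b]ᵀ = Xᵀf is [[251, 27]; [27, 5]]·[m, b]ᵀ = [-190, -25]ᵀ.
Δ = 251·5 − 27² = 526.
m = ((-190)·5 − 27·(-25))/526 = -275/526; b = (251·(-25) − 27·(-190))/526 = -1145/526.
Residuals: 595/526, -593/263, 165/526, 232/263, -19/263; SSR = 3811/526.

SSR = 7.245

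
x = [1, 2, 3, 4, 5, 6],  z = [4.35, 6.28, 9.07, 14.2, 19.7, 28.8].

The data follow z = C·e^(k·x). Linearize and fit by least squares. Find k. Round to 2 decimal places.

Let Y = ln z. Fitting Y = k·x + ln C by least squares:
XᵀX = [[91.0000, 21.0000]; [21.0000, 6]], rhs = [57.4381, 14.5068]ᵀ  (here Σx = 21.0000, Σ(x)² = 91.0000, Σln z = 14.5068, Σx·ln z = 57.4381).
Δ = 91.0000·6 − (21.0000)² = 105.0000; k = (57.4381·6 − 21.0000·14.5068)/105.0000 = 0.38083, ln C = (91.0000·14.5068 − 21.0000·57.4381)/105.0000 = 1.08489.

k = 0.38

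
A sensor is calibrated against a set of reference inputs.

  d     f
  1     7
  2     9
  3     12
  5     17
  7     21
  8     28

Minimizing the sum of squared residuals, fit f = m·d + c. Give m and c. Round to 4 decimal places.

m = 2.7881, c = 3.5847

With design matrix A, AᵀA = [[152, 26]; [26, 6]] and Aᵀf = [517, 94]ᵀ.
Eliminating c: 6·(row 1) − 26·(row 2) gives 236·m = 6·517 − 26·94 = 658, so m = 329/118.
Then c = (94 − 26·(329/118))/6 = 423/118.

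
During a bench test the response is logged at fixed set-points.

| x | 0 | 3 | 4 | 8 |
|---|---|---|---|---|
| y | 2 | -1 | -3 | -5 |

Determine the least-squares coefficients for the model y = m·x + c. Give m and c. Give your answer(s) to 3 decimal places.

Normal-equation sums: Σx·x = 89, Σx = 15, Σ1 = 4.
For Mᵀy: Σx·y = -55, Σy = -7.
Determinant 89·4 − 15² = 131.
m = ((-55)·4 − 15·(-7))/131 = -115/131; c = (89·(-7) − 15·(-55))/131 = 202/131.

m = -0.878, c = 1.542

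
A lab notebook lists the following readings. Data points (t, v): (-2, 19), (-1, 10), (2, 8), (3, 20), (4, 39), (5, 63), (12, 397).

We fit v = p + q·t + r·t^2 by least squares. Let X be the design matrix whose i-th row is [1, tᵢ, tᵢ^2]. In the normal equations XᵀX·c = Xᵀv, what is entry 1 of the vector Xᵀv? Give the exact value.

Entry 1 ↔ basis 1, so (Xᵀv)_{1} = Σᵢ vᵢ = (1)·(19) + (1)·(10) + (1)·(8) + (1)·(20) + (1)·(39) + (1)·(63) + (1)·(397) = 556.

556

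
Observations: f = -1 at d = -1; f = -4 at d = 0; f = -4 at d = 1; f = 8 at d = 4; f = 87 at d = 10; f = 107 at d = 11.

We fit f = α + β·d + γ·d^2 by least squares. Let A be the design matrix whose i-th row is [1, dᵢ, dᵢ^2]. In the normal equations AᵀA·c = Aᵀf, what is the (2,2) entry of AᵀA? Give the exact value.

239

Row 2 ↔ basis d, column 2 ↔ basis d, so (AᵀA)_{2,2} = Σᵢ (d)·(d) = (-1)·(-1) + (0)·(0) + (1)·(1) + (4)·(4) + (10)·(10) + (11)·(11) = 239.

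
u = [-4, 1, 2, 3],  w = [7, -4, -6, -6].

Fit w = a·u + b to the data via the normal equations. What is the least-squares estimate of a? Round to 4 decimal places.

Entries of MᵀM: Σu·u = 30, Σu = 2, Σ1 = 4.
Moment sums: Σu·w = -62, Σw = -9.
Normal equations: [[30, 2]; [2, 4]]·[a, b]ᵀ = [-62, -9]ᵀ.
det = 30·4 − 2² = 116.
a = ((-62)·4 − 2·(-9))/116 = -115/58; b = (30·(-9) − 2·(-62))/116 = -73/58.

a = -1.9828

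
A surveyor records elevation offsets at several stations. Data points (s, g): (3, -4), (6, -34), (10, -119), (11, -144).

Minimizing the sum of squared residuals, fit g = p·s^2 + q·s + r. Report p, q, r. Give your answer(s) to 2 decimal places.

Forming MᵀM = [[26018, 2574, 266]; [2574, 266, 30]; [266, 30, 4]] and Mᵀg = [-30584, -2990, -301]ᵀ gives MᵀM·[p, q, r]ᵀ = Mᵀg.
Solving the 3×3 system (Gaussian elimination) gives p = -4575/3124, q = 8795/3124, r = 1597/1562.

p = -1.46, q = 2.82, r = 1.02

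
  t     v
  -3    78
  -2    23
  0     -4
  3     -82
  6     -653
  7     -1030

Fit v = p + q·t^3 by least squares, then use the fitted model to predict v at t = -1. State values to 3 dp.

Setting ∂/∂p … = 0 gives: 6·p + 551·q = -1668;  551·p + 165827·q = -498842.
(Σ1 = 6, Σt^3 = 551, Σt^3·t^3 = 165827, Σv = -1668, Σt^3·v = -498842.)
det = 6·165827 − 551² = 691361.
p = ((-1668)·165827 − 551·(-498842))/691361 = -157954/62851; q = (6·(-498842) − 551·(-1668))/691361 = -188544/62851.
At t = -1: v̂ = (-157954/62851)·(1) + (-188544/62851)·(-1) = 30590/62851.

v̂ = 0.487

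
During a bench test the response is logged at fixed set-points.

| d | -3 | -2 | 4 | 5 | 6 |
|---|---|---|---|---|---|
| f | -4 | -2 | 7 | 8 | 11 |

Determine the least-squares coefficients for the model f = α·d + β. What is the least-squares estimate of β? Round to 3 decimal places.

β = 0.857

With design matrix M, MᵀM = [[90, 10]; [10, 5]] and Mᵀf = [150, 20]ᵀ.
Δ = 90·5 − 10² = 350.
α = (150·5 − 10·20)/350 = 11/7; β = (90·20 − 10·150)/350 = 6/7.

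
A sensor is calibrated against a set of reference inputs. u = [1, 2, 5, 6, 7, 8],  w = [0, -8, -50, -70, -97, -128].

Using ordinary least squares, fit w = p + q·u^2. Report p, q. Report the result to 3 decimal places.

The normal equations are: 6·p + 179·q = -353;  179·p + 8435·q = -16747.
det = 6·8435 − 179² = 18569.
p = ((-353)·8435 − 179·(-16747))/18569 = 20158/18569; q = (6·(-16747) − 179·(-353))/18569 = -37295/18569.

p = 1.086, q = -2.008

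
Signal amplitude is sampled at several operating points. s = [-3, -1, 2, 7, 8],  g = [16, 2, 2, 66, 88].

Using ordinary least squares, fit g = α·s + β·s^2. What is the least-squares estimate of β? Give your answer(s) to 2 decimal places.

AᵀA·[α, β]ᵀ = Aᵀg reads: 127·α + 835·β = 1120;  835·α + 6595·β = 9020.
(Σs·s = 127, Σs·s^2 = 835, Σs^2·s^2 = 6595, Σs·g = 1120, Σs^2·g = 9020.)
Eliminating β: 6595·(row 1) − 835·(row 2) gives 140340·α = 6595·1120 − 835·9020 = -145300, so α = -7265/7017.
Then β = (9020 − 835·(-7265/7017))/6595 = 10517/7017.

β = 1.50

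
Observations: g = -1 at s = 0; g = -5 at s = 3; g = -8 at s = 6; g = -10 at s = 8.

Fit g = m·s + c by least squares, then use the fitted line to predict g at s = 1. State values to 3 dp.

Sums needed: Σs·s = 109, Σs = 17, Σ1 = 4.
And Σs·g = -143, Σg = -24.
Determinant 109·4 − 17² = 147.
m = ((-143)·4 − 17·(-24))/147 = -164/147; c = (109·(-24) − 17·(-143))/147 = -185/147.
At s = 1: ĝ = (-164/147)·(1) + (-185/147)·(1) = -349/147.

ĝ = -2.374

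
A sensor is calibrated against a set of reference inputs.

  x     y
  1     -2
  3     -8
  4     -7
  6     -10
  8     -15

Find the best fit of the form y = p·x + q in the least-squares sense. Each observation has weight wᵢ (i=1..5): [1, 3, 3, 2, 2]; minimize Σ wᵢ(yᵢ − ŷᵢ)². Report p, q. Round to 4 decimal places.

p = -1.5821, q = -1.6269

Compute the Gram sums: Σwᵢ·x·x = 276, Σwᵢ·x = 50, Σwᵢ·1 = 11.
Right-hand side: Σwᵢ·x·y = -518, Σwᵢ·y = -97.
So AᵀWA·[p, q]ᵀ = AᵀWy: [[276, 50]; [50, 11]]·[p, q]ᵀ = [-518, -97]ᵀ.
det = 276·11 − 50² = 536.
p = ((-518)·11 − 50·(-97))/536 = -106/67; q = (276·(-97) − 50·(-518))/536 = -109/67.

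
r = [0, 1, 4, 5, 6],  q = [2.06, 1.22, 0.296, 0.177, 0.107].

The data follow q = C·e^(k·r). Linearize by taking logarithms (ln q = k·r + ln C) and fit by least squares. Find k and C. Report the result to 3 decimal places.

With ln qᵢ as the transformed response and rᵢ as the regressor:
Σr = 16.0000, Σ(r)² = 78.0000, Σln q = -4.2624, Σr·ln q = -26.7383.
Equations: 78.0000·k + 16.0000·ln C = -26.7383;  16.0000·k + 5·ln C = -4.2624.
Slope k = (n·Σr·ln q − Σr·Σln q)/(n·Σ(r)² − (Σr)²) = (5·-26.7383 − 16.0000·-4.2624)/134.0000 = -0.48876; ln C = (Σln q − k·Σr)/n = 0.71155, so C = exp(0.71155) = 2.03715.

k = -0.489, C = 2.037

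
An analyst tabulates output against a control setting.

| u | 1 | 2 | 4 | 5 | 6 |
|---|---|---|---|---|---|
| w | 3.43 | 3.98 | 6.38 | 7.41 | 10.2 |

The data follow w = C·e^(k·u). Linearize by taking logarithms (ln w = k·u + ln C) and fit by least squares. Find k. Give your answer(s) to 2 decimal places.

Taking logs, ln w = k·u + ln C, so regress ln w on u.
Σu = 18.0000, Σ(u)² = 82.0000, Σln w = 8.7922, Σu·ln w = 35.3563.
Equations: 82.0000·k + 18.0000·ln C = 35.3563;  18.0000·k + 5·ln C = 8.7922.
Slope k = (n·Σu·ln w − Σu·Σln w)/(n·Σ(u)² − (Σu)²) = (5·35.3563 − 18.0000·8.7922)/86.0000 = 0.21536; ln C = (Σln w − k·Σu)/n = 0.98314.

k = 0.22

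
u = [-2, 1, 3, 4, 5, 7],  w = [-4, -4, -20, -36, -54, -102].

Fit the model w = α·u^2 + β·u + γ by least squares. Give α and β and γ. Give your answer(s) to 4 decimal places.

α = -1.8702, β = -1.5029, γ = 0.2593

The normal system AᵀA·[α, β, γ]ᵀ = Aᵀw is [[3380, 552, 104]; [552, 104, 18]; [104, 18, 6]]·[α, β, γ]ᵀ = [-7124, -1184, -220]ᵀ.
Solving the 3×3 system (Gaussian elimination) gives α = -2983/1595, β = -11986/7975, γ = 188/725.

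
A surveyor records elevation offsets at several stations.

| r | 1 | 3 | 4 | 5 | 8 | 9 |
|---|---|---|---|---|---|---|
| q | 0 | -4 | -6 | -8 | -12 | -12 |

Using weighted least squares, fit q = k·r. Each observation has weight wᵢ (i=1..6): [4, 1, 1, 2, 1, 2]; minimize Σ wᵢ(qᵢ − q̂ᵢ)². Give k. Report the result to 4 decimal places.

k = -1.4033

MᵀWM·[k]ᵀ = MᵀWq reads: 305·k = -428.
Hence k = -428 / 305 ≈ -1.40328.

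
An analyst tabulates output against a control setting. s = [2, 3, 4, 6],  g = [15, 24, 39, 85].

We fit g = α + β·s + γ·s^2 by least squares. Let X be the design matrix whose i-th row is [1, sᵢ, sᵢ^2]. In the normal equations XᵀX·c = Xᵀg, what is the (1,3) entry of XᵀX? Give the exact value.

Row 1 ↔ basis 1, column 3 ↔ basis s^2, so (XᵀX)_{1,3} = Σᵢ s^2 = (1)·(4) + (1)·(9) + (1)·(16) + (1)·(36) = 65.

65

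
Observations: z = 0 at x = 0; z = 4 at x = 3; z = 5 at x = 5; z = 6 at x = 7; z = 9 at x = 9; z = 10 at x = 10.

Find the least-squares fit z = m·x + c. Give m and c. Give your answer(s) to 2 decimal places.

Compute the Gram sums: Σx·x = 264, Σx = 34, Σ1 = 6.
For Aᵀz: Σx·z = 260, Σz = 34.
Normal equations: [[264, 34]; [34, 6]]·[m, c]ᵀ = [260, 34]ᵀ.
det = 264·6 − 34² = 428.
m = (260·6 − 34·34)/428 = 101/107; c = (264·34 − 34·260)/428 = 34/107.

m = 0.94, c = 0.32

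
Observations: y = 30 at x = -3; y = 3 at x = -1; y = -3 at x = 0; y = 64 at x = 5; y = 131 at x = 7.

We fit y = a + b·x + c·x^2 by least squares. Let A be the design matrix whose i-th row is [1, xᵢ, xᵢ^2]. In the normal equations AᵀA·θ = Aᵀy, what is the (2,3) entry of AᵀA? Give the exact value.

Row 2 ↔ basis x, column 3 ↔ basis x^2, so (AᵀA)_{2,3} = Σᵢ (x)·(x^2) = (-3)·(9) + (-1)·(1) + (0)·(0) + (5)·(25) + (7)·(49) = 440.

440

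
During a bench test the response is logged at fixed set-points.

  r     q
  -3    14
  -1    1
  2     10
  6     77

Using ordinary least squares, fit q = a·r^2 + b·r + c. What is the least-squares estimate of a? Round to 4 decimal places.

Compute the Gram sums: Σr^2·r^2 = 1394, Σr^2·r = 196, Σr^2 = 50, Σr·r = 50, Σr = 4, Σ1 = 4.
Right-hand side: Σr^2·q = 2939, Σr·q = 439, Σq = 102.
Normal equations: [[1394, 196, 50]; [196, 50, 4]; [50, 4, 4]]·[a, b, c]ᵀ = [2939, 439, 102]ᵀ.
Row-reducing yields a = 1519/781, b = 1801/1562, c = 5/142.

a = 1.9449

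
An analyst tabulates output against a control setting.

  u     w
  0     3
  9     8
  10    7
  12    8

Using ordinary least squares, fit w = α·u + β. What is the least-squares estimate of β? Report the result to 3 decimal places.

β = 3.162

Entries of XᵀX: Σu·u = 325, Σu = 31, Σ1 = 4.
And Σu·w = 238, Σw = 26.
So XᵀX·[α, β]ᵀ = Xᵀw: [[325, 31]; [31, 4]]·[α, β]ᵀ = [238, 26]ᵀ.
Eliminating β: 4·(row 1) − 31·(row 2) gives 339·α = 4·238 − 31·26 = 146, so α = 146/339.
Then β = (26 − 31·(146/339))/4 = 1072/339.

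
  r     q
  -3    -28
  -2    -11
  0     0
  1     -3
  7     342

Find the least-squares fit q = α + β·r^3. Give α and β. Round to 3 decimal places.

Sums needed: Σ1 = 5, Σr^3 = 309, Σr^3·r^3 = 118443.
Moment sums: Σq = 300, Σr^3·q = 118147.
Normal equations: [[5, 309]; [309, 118443]]·[α, β]ᵀ = [300, 118147]ᵀ.
Eliminating β: 118443·(row 1) − 309·(row 2) gives 496734·α = 118443·300 − 309·118147 = -974523, so α = -324841/165578.
Then β = (118147 − 309·(-324841/165578))/118443 = 498035/496734.

α = -1.962, β = 1.003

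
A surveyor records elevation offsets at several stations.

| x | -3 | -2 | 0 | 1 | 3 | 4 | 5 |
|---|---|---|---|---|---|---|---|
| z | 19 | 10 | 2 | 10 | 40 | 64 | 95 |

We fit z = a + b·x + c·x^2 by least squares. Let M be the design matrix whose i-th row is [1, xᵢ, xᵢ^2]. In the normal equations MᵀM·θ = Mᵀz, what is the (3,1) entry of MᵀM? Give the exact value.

64

Row 3 ↔ basis x^2, column 1 ↔ basis 1, so (MᵀM)_{3,1} = Σᵢ x^2 = (9)·(1) + (4)·(1) + (0)·(1) + (1)·(1) + (9)·(1) + (16)·(1) + (25)·(1) = 64.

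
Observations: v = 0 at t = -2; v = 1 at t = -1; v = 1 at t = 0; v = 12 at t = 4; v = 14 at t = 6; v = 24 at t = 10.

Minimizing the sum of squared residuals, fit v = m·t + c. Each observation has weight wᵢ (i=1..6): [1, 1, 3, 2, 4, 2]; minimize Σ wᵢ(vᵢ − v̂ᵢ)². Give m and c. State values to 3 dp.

m = 2.106, c = 2.215

Normal-equation sums: Σwᵢ·t·t = 381, Σwᵢ·t = 49, Σwᵢ·1 = 13.
And Σwᵢ·t·v = 911, Σwᵢ·v = 132.
AᵀWA·[m, c]ᵀ = AᵀWv becomes [[381, 49]; [49, 13]]·[m, c]ᵀ = [911, 132]ᵀ.
Eliminating c: 13·(row 1) − 49·(row 2) gives 2552·m = 13·911 − 49·132 = 5375, so m = 5375/2552.
Then c = (132 − 49·(5375/2552))/13 = 5653/2552.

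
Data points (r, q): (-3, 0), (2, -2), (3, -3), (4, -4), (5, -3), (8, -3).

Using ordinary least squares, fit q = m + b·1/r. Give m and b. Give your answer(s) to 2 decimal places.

Compute the Gram sums: Σ1 = 6, Σ1/r = 43/40, Σ1/r·1/r = 8501/14400.
And Σq = -15, Σ1/r·q = -159/40.
Eliminating b: (8501/14400)·(row 1) − (43/40)·(row 2) gives (2291/960)·m = (8501/14400)·(-15) − (43/40)·(-159/40) = -10997/2400, so m = -21994/11455.
Then b = ((-159/40) − (43/40)·(-21994/11455))/(8501/14400) = -7416/2291.

m = -1.92, b = -3.24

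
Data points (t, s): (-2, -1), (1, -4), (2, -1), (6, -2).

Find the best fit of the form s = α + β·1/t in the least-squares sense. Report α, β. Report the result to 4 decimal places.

α = -1.5088, β = -1.6842

Compute the Gram sums: Σ1 = 4, Σ1/t = 7/6, Σ1/t·1/t = 55/36.
And Σs = -8, Σ1/t·s = -13/3.
det = 4·(55/36) − (7/6)² = 19/4.
α = ((-8)·(55/36) − (7/6)·(-13/3))/(19/4) = -86/57; β = (4·(-13/3) − (7/6)·(-8))/(19/4) = -32/19.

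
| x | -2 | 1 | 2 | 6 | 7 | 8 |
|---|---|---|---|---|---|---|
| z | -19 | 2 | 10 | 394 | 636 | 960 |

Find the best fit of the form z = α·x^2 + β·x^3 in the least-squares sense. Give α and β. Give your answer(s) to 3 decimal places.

From the data, Σx^2·x^2 = 7826, Σx^2·x^3 = 57352, Σx^3·x^3 = 426578.
Right-hand side: Σx^2·z = 106754, Σx^3·z = 795006.
So MᵀM·[α, β]ᵀ = Mᵀz: [[7826, 57352]; [57352, 426578]]·[α, β]ᵀ = [106754, 795006]ᵀ.
Eliminating β: 426578·(row 1) − 57352·(row 2) gives 49147524·α = 426578·106754 − 57352·795006 = -56276300, so α = -14069075/12286881.
Then β = (795006 − 57352·(-14069075/12286881))/426578 = 24790387/12286881.

α = -1.145, β = 2.018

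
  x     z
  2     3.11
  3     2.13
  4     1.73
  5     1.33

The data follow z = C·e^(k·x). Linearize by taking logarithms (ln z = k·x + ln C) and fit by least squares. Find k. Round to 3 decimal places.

Taking logs, ln z = k·x + ln C, so regress ln z on x.
Σx = 14.0000, Σ(x)² = 54.0000, Σln z = 2.7240, Σx·ln z = 8.1560.
Normal system: [[54.0000, 14.0000]; [14.0000, 4]]·[k, ln C]ᵀ = [8.1560, 2.7240]ᵀ.
Δ = 54.0000·4 − (14.0000)² = 20.0000; k = (8.1560·4 − 14.0000·2.7240)/20.0000 = -0.27563, ln C = (54.0000·2.7240 − 14.0000·8.1560)/20.0000 = 1.64573.

k = -0.276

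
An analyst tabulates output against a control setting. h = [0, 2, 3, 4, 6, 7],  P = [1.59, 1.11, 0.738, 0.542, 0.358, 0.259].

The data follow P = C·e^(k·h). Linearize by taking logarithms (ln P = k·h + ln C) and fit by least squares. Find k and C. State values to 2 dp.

Linearized form: ln P = k·h + ln C. From the 6 transformed points,
AᵀA = [[114.0000, 22.0000]; [22.0000, 6]], rhs = [-18.7725, -2.7264]ᵀ  (here Σh = 22.0000, Σ(h)² = 114.0000, Σln P = -2.7264, Σh·ln P = -18.7725).
Slope k = (n·Σh·ln P − Σh·Σln P)/(n·Σ(h)² − (Σh)²) = (6·-18.7725 − 22.0000·-2.7264)/200.0000 = -0.26328; ln C = (Σln P − k·Σh)/n = 0.51095, so C = exp(0.51095) = 1.66688.

k = -0.26, C = 1.67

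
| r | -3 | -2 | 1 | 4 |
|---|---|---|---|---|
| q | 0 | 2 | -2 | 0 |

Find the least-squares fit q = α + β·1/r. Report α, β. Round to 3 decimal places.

From the data, Σ1 = 4, Σ1/r = 5/12, Σ1/r·1/r = 205/144.
Moment sums: Σq = 0, Σ1/r·q = -3.
Eliminating β: (205/144)·(row 1) − (5/12)·(row 2) gives (265/48)·α = (205/144)·0 − (5/12)·(-3) = 5/4, so α = 12/53.
Then β = ((-3) − (5/12)·(12/53))/(205/144) = -576/265.

α = 0.226, β = -2.174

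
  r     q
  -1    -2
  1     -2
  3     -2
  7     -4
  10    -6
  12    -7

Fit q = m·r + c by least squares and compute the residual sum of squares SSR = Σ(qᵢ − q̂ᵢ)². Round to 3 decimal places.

With design matrix A, AᵀA = [[304, 32]; [32, 6]] and Aᵀq = [-178, -23]ᵀ.
Eliminating c: 6·(row 1) − 32·(row 2) gives 800·m = 6·(-178) − 32·(-23) = -332, so m = -83/200.
Then c = ((-23) − 32·(-83/200))/6 = -81/50.
Residuals: -159/200, 7/200, 173/200, 21/40, -23/100, -2/5; SSR = 187/100.

SSR = 1.870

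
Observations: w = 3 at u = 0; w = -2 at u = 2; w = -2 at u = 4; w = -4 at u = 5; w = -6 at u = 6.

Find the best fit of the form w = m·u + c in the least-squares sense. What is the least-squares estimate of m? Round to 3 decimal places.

m = -1.319

The normal equations are: 81·m + 17·c = -68;  17·m + 5·c = -11.
Determinant 81·5 − 17² = 116.
m = ((-68)·5 − 17·(-11))/116 = -153/116; c = (81·(-11) − 17·(-68))/116 = 265/116.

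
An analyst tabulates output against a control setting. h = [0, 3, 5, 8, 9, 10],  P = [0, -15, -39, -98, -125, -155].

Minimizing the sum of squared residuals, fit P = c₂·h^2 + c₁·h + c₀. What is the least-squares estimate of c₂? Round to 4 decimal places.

c₂ = -1.5361

Compute the Gram sums: Σh^2·h^2 = 21363, Σh^2·h = 2393, Σh^2 = 279, Σh·h = 279, Σh = 35, Σ1 = 6.
And Σh^2·P = -33007, Σh·P = -3699, ΣP = -432.
Inverting the 3×3 Gram matrix, [c₂, c₁, c₀]ᵀ = [-96371/62736, -863/20912, -10319/31368]ᵀ.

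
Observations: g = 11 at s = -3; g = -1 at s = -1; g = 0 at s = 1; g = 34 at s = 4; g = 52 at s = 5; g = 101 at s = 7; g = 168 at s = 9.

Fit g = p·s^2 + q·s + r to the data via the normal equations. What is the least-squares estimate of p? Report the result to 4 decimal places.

The normal equations are: 9926·p + 1234·q + 182·r = 20499;  1234·p + 182·q + 22·r = 2583;  182·p + 22·q + 7·r = 365.
(Σs^2·s^2 = 9926, Σs^2·s = 1234, Σs^2 = 182, Σs·s = 182, Σs = 22, Σ1 = 7, Σs^2·g = 20499, Σs·g = 2583, Σg = 365.)
Row-reducing yields p = 170279/86296, q = 14157/12328, r = -59747/21574.

p = 1.9732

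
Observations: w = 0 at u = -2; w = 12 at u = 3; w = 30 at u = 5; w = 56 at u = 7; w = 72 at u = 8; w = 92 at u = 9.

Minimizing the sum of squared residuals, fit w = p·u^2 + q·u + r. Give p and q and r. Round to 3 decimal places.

p = 1.002, q = 1.256, r = -1.349

Entries of AᵀA: Σu^2·u^2 = 13780, Σu^2·u = 1728, Σu^2 = 232, Σu·u = 232, Σu = 30, Σ1 = 6.
Right-hand side: Σu^2·w = 15662, Σu·w = 1982, Σw = 262.
Row-reducing yields p = 53905/53806, q = 33778/26903, r = -36289/26903.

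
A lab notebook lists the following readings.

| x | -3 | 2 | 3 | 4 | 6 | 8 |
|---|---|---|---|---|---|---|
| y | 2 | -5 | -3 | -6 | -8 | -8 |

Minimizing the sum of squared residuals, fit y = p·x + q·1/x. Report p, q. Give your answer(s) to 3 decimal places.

p = -1.030, q = -3.152

Sums needed: Σx·x = 138, Σx·1/x = 6, Σ1/x·1/x = 37/64.
For Aᵀy: Σx·y = -161, Σ1/x·y = -8.
det = 138·(37/64) − 6² = 1401/32.
p = ((-161)·(37/64) − 6·(-8))/(1401/32) = -2885/2802; q = (138·(-8) − 6·(-161))/(1401/32) = -1472/467.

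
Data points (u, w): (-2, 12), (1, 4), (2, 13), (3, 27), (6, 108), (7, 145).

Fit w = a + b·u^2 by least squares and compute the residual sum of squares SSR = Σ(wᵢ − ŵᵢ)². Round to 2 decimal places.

Setting ∂/∂a … = 0 gives: 6·a + 103·b = 309;  103·a + 3811·b = 11340.
(Σ1 = 6, Σu^2 = 103, Σu^2·u^2 = 3811, Σw = 309, Σu^2·w = 11340.)
Δ = 6·3811 − 103² = 12257.
a = (309·3811 − 103·11340)/12257 = 93/119; b = (6·11340 − 103·309)/12257 = 36213/12257.
Residuals: -7347/12257, 3236/12257, 4910/12257, -651/1751, 10509/12257, -6751/12257; SSR = 21648/12257.

SSR = 1.77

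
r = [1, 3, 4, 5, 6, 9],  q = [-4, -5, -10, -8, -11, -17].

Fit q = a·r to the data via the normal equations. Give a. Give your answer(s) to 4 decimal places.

a = -1.8929

Setting ∂/∂a … = 0 gives: 168·a = -318.
a = (-318)/168 = -1.89286.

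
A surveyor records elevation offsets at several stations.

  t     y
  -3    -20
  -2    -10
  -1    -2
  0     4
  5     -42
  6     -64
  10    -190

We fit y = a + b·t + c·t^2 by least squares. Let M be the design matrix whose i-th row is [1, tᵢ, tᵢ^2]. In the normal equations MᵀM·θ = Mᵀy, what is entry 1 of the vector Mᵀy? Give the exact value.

-324

Entry 1 ↔ basis 1, so (Mᵀy)_{1} = Σᵢ yᵢ = (1)·(-20) + (1)·(-10) + (1)·(-2) + (1)·(4) + (1)·(-42) + (1)·(-64) + (1)·(-190) = -324.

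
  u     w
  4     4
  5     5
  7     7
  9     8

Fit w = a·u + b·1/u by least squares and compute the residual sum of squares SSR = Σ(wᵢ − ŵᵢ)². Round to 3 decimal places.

SSR = 0.289

Setting ∂/∂a … = 0 gives: 171·a + 4·b = 162;  4·a + (214729/1587600)·b = 35/9.
(Σu·u = 171, Σu·1/u = 4, Σ1/u·1/u = 214729/1587600, Σu·w = 162, Σ1/u·w = 35/9.)
Eliminating b: (214729/1587600)·(row 1) − 4·(row 2) gives (1257451/176400)·a = (214729/1587600)·162 − 4·(35/9) = 560561/88200, so a = 1121122/1257451.
Then b = ((35/9) − 4·(1121122/1257451))/(214729/1587600) = 2998800/1257451.
Residuals: -204384/1257451, 81885/1257451, 525903/1257451, -363690/1257451; SSR = 363690/1257451.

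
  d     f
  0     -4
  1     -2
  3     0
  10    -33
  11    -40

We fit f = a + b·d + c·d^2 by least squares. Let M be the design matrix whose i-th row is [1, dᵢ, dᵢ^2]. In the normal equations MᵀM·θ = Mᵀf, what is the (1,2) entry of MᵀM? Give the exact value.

Row 1 ↔ basis 1, column 2 ↔ basis d, so (MᵀM)_{1,2} = Σᵢ d = (1)·(0) + (1)·(1) + (1)·(3) + (1)·(10) + (1)·(11) = 25.

25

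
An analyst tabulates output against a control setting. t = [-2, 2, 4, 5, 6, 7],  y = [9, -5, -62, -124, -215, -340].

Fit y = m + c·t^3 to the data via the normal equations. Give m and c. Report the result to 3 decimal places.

With design matrix X, XᵀX = [[6, 748]; [748, 184154]] and Xᵀy = [-737, -182640]ᵀ.
Eliminating c: 184154·(row 1) − 748·(row 2) gives 545420·m = 184154·(-737) − 748·(-182640) = 893222, so m = 446611/272710.
Then c = ((-182640) − 748·(446611/272710))/184154 = -136141/136355.

m = 1.638, c = -0.998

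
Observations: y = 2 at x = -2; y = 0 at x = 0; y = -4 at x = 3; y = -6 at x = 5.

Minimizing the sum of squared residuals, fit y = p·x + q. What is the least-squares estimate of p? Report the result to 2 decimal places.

p = -1.17

Compute the Gram sums: Σx·x = 38, Σx = 6, Σ1 = 4.
And Σx·y = -46, Σy = -8.
Normal equations: [[38, 6]; [6, 4]]·[p, q]ᵀ = [-46, -8]ᵀ.
Eliminating q: 4·(row 1) − 6·(row 2) gives 116·p = 4·(-46) − 6·(-8) = -136, so p = -34/29.
Then q = ((-8) − 6·(-34/29))/4 = -7/29.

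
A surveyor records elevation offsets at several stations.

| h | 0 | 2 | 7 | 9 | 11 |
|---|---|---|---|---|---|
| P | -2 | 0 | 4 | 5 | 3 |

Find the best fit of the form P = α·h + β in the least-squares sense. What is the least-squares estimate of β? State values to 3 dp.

β = -1.207

MᵀM·[α, β]ᵀ = MᵀP reads: 255·α + 29·β = 106;  29·α + 5·β = 10.
(Σh·h = 255, Σh = 29, Σ1 = 5, Σh·P = 106, ΣP = 10.)
Determinant 255·5 − 29² = 434.
α = (106·5 − 29·10)/434 = 120/217; β = (255·10 − 29·106)/434 = -262/217.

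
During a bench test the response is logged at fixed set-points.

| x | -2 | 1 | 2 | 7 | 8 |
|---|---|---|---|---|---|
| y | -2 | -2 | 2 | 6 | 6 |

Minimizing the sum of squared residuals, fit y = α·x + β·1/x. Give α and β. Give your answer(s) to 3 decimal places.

Entries of AᵀA: Σx·x = 122, Σx·1/x = 5, Σ1/x·1/x = 4817/3136.
For Aᵀy: Σx·y = 96, Σ1/x·y = 45/28.
Normal equations: [[122, 5]; [5, 4817/3136]]·[α, β]ᵀ = [96, 45/28]ᵀ.
det = 122·(4817/3136) − 5² = 254637/1568.
α = (96·(4817/3136) − 5·(45/28))/(254637/1568) = 72872/84879; β = (122·(45/28) − 5·96)/(254637/1568) = -148400/84879.

α = 0.859, β = -1.748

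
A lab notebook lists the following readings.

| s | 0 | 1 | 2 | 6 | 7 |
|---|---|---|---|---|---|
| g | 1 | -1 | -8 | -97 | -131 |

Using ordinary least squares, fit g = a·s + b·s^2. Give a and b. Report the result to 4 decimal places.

a = 1.5270, b = -2.9110

Sums needed: Σs·s = 90, Σs·s^2 = 568, Σs^2·s^2 = 3714.
For Aᵀg: Σs·g = -1516, Σs^2·g = -9944.
Determinant 90·3714 − 568² = 11636.
a = ((-1516)·3714 − 568·(-9944))/11636 = 4442/2909; b = (90·(-9944) − 568·(-1516))/11636 = -8468/2909.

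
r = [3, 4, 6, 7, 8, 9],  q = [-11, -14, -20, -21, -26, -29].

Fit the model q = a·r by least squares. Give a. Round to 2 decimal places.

a = -3.24

The normal equations are: 255·a = -825.
Hence a = -825 / 255 ≈ -3.23529.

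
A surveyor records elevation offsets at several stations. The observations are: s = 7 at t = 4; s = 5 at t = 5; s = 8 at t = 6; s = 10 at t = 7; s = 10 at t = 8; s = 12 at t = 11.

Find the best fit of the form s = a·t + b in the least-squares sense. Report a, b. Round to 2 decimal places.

a = 0.90, b = 2.54

XᵀX·[a, b]ᵀ = Xᵀs reads: 311·a + 41·b = 383;  41·a + 6·b = 52.
(Σt·t = 311, Σt = 41, Σ1 = 6, Σt·s = 383, Σs = 52.)
Determinant 311·6 − 41² = 185.
a = (383·6 − 41·52)/185 = 166/185; b = (311·52 − 41·383)/185 = 469/185.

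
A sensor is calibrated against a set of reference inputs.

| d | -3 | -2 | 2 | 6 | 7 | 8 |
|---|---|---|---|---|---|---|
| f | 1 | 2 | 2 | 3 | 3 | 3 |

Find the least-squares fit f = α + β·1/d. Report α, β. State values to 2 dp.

Setting ∂/∂α … = 0 gives: 6·α + (17/168)·β = 14;  (17/168)·α + (19049/28224)·β = 163/168.
Determinant 6·(19049/28224) − (17/168)² = 114005/28224.
α = (14·(19049/28224) − (17/168)·(163/168))/(114005/28224) = 52783/22801; β = (6·(163/168) − (17/168)·14)/(114005/28224) = 24864/22801.

α = 2.31, β = 1.09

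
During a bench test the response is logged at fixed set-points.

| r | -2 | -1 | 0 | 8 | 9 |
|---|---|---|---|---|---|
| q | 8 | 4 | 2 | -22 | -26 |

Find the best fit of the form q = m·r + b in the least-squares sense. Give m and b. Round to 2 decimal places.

m = -3.02, b = 1.66

From the data, Σr·r = 150, Σr = 14, Σ1 = 5.
And Σr·q = -430, Σq = -34.
det = 150·5 − 14² = 554.
m = ((-430)·5 − 14·(-34))/554 = -837/277; b = (150·(-34) − 14·(-430))/554 = 460/277.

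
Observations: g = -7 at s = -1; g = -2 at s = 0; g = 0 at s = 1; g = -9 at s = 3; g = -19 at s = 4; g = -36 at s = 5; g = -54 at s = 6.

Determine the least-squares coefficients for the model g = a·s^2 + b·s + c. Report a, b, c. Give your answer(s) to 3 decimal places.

a = -2.090, b = 3.753, c = -1.517

From the data, Σs^2·s^2 = 2260, Σs^2·s = 432, Σs^2 = 88, Σs·s = 88, Σs = 18, Σ1 = 7.
Right-hand side: Σs^2·g = -3236, Σs·g = -600, Σg = -127.
Solving the 3×3 system (Gaussian elimination) gives a = -5311/2541, b = 6357/1694, c = -3854/2541.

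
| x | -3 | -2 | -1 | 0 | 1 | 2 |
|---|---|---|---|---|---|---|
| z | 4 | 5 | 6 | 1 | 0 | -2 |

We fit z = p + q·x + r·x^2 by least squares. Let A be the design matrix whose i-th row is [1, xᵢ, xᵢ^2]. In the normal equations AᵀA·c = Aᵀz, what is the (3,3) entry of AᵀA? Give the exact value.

Row 3 ↔ basis x^2, column 3 ↔ basis x^2, so (AᵀA)_{3,3} = Σᵢ (x^2)·(x^2) = (9)·(9) + (4)·(4) + (1)·(1) + (0)·(0) + (1)·(1) + (4)·(4) = 115.

115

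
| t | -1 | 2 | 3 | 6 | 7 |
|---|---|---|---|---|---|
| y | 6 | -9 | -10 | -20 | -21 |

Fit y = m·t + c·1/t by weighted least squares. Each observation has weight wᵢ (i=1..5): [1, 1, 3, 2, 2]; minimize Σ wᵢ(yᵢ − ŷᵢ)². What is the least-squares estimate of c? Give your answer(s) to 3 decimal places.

c = -3.359

The normal system AᵀWA·[m, c]ᵀ = AᵀWy is [[202, 9]; [9, 2963/1764]]·[m, c]ᵀ = [-648, -199/6]ᵀ.
det = 202·(2963/1764) − 9² = 227821/882.
m = ((-648)·(2963/1764) − 9·(-199/6))/(227821/882) = -696735/227821; c = (202·(-199/6) − 9·(-648))/(227821/882) = -765282/227821.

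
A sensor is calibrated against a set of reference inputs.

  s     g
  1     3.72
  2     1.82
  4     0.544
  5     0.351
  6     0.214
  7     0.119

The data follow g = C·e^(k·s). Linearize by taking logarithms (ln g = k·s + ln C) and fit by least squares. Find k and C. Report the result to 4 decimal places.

k = -0.5622, C = 5.8924

Linearized form: ln g = k·s + ln C. From the 6 transformed points,
Σs = 25.0000, Σ(s)² = 131.0000, Σln g = -3.4136, Σs·ln g = -29.3098.
Normal system: [[131.0000, 25.0000]; [25.0000, 6]]·[k, ln C]ᵀ = [-29.3098, -3.4136]ᵀ.
Δ = 131.0000·6 − (25.0000)² = 161.0000; k = (-29.3098·6 − 25.0000·-3.4136)/161.0000 = -0.56222, ln C = (131.0000·-3.4136 − 25.0000·-29.3098)/161.0000 = 1.77366, so C = exp(1.77366) = 5.89238.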